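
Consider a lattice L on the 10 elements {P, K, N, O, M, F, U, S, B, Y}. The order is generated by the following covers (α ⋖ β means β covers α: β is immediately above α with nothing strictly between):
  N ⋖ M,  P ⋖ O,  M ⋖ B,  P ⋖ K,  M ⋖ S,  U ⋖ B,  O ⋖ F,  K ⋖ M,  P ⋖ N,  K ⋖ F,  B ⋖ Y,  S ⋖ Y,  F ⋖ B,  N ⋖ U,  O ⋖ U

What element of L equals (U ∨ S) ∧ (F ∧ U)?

O

U ∨ S = Y
F ∧ U = O
Y ∧ O = O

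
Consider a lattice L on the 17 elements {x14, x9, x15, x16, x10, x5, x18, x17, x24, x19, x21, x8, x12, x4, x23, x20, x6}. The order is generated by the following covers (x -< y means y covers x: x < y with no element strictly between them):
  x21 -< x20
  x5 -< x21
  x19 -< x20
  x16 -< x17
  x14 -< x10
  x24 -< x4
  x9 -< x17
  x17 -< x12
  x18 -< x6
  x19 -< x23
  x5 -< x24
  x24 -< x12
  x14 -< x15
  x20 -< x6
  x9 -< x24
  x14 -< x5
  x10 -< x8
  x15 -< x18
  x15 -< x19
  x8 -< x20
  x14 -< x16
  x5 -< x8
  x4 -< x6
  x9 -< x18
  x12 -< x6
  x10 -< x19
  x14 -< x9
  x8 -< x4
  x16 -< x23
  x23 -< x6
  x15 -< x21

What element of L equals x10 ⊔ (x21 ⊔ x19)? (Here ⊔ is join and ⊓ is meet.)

x21 ∨ x19 = x20
x10 ∨ x20 = x20

x20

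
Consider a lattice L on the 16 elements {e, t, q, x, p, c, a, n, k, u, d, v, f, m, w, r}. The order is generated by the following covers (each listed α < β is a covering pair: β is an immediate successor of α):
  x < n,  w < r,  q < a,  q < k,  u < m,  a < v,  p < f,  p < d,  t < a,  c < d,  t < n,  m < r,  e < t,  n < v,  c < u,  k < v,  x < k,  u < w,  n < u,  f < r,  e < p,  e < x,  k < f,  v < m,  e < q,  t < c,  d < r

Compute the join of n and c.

u

Common upper bounds of {n, c}: m, r, u, w.
The least among these is u.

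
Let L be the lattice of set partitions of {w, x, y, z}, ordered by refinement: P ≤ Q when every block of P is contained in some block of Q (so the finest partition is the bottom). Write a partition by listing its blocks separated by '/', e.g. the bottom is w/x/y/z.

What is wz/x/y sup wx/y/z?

wxz/y

The join of wz/x/y and wx/y/z merges any blocks that overlap across the partitions, giving wxz/y.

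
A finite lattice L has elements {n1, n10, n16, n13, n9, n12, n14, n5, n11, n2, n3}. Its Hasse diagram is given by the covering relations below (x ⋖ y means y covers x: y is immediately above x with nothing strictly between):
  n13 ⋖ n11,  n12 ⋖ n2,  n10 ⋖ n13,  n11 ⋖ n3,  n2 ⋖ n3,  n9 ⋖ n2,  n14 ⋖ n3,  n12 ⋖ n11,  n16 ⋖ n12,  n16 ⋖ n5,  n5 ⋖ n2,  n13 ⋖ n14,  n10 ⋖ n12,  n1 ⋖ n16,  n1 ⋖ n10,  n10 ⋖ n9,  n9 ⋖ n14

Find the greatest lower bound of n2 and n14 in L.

n9

Common lower bounds of {n2, n14}: n1, n10, n9.
The greatest among these is n9.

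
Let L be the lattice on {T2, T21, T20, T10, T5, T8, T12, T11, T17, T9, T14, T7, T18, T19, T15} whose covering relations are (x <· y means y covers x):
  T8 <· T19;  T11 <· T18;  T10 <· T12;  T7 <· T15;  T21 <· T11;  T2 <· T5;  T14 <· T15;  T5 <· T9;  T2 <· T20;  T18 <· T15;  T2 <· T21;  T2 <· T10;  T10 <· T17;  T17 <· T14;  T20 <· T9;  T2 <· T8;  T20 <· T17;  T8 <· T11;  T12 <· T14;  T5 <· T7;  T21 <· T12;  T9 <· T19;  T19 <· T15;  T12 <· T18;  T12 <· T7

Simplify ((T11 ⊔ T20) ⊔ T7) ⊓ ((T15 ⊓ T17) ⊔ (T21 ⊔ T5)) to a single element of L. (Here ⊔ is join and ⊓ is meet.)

T11 ∨ T20 = T15
T15 ∨ T7 = T15
T15 ∧ T17 = T17
T21 ∨ T5 = T7
T17 ∨ T7 = T15
T15 ∧ T15 = T15

T15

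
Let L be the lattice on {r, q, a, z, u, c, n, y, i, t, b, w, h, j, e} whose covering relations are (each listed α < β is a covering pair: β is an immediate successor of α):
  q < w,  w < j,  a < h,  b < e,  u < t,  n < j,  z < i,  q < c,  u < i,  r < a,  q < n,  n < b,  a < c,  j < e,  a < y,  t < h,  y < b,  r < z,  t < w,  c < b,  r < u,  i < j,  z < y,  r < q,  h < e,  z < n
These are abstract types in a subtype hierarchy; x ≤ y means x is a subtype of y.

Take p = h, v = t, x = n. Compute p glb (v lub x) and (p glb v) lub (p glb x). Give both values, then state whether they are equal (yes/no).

t; t; yes

v lub x = j, so p glb (v lub x) = h glb j = t.
p glb v = t and p glb x = r, so (p glb v) lub (p glb x) = t lub r = t.
Equal: yes.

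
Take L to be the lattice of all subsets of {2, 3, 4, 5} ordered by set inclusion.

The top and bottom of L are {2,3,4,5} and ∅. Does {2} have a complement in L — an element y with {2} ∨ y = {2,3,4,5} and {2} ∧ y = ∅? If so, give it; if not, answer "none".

{3,4,5}

Need y with {2} ∨ y = {2,3,4,5} and {2} ∧ y = ∅.
Checking each element gives: {3,4,5}.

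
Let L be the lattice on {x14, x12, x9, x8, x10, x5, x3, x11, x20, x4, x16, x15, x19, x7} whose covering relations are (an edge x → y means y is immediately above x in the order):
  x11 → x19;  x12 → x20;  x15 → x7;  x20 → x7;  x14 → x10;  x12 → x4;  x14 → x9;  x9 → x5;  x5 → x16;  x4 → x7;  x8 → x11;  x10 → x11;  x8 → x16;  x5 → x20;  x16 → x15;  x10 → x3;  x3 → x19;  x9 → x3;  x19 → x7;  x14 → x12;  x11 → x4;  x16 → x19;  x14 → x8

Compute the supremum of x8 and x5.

x16

Common upper bounds of {x8, x5}: x15, x16, x19, x7.
The least among these is x16.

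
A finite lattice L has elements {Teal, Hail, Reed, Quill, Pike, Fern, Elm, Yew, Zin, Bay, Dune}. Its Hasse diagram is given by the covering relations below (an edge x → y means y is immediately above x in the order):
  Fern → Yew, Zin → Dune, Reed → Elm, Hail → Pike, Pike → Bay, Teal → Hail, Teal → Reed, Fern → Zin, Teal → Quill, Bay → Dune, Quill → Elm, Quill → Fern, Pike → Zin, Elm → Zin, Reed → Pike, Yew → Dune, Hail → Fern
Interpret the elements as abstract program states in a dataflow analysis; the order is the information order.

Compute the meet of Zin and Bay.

Pike

Common lower bounds of {Zin, Bay}: Hail, Pike, Reed, Teal.
The greatest among these is Pike.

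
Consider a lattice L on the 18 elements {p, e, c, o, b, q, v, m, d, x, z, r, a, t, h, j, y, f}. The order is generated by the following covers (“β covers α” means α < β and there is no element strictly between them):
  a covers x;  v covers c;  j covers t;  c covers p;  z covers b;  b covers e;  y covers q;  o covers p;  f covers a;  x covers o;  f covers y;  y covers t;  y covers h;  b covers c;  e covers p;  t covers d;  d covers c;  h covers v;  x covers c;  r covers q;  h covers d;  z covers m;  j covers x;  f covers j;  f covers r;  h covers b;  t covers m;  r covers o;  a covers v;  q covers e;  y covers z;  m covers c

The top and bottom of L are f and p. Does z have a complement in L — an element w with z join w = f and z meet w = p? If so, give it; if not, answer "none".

o

Need w with z ∨ w = f and z ∧ w = p.
Checking each element gives: o.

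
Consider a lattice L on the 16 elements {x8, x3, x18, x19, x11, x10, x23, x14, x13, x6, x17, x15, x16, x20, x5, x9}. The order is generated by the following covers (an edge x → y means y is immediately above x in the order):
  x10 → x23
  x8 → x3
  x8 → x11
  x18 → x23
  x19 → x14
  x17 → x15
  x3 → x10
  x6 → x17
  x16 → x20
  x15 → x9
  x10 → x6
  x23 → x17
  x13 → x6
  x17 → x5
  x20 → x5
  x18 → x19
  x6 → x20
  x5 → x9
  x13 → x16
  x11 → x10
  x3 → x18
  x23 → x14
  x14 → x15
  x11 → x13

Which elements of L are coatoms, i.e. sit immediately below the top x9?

The coatoms are exactly the elements covered by x9: x15, x5.

x15, x5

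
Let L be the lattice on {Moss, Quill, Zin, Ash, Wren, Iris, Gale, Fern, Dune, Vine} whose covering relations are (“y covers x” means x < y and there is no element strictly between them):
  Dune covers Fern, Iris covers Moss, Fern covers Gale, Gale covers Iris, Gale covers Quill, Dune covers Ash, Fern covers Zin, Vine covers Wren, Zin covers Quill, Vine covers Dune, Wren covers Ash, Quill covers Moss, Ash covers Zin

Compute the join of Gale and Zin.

Fern

Common upper bounds of {Gale, Zin}: Dune, Fern, Vine.
The least among these is Fern.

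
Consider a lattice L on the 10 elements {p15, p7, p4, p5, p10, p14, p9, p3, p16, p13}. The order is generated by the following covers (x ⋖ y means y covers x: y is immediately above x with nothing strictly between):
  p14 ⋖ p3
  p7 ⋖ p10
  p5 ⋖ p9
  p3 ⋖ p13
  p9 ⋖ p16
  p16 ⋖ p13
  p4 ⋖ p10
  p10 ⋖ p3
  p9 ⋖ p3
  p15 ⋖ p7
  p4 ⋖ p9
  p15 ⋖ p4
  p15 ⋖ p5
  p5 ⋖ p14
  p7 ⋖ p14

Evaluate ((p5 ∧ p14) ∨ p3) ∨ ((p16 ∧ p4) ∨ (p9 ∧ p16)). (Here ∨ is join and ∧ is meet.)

p3

p5 ∧ p14 = p5
p5 ∨ p3 = p3
p16 ∧ p4 = p4
p9 ∧ p16 = p9
p4 ∨ p9 = p9
p3 ∨ p9 = p3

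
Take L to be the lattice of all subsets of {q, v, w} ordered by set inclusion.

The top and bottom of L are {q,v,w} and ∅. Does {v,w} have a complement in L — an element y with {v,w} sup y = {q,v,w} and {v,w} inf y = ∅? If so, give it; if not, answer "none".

Need y with {v,w} ∨ y = {q,v,w} and {v,w} ∧ y = ∅.
Checking each element gives: {q}.

{q}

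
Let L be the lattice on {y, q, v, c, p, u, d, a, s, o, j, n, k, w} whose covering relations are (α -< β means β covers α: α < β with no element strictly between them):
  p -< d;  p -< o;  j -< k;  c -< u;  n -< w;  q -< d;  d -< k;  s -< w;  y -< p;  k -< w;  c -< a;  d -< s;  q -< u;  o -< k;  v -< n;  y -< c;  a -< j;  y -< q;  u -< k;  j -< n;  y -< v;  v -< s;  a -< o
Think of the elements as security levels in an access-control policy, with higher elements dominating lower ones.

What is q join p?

d

Common upper bounds of {q, p}: d, k, s, w.
The least among these is d.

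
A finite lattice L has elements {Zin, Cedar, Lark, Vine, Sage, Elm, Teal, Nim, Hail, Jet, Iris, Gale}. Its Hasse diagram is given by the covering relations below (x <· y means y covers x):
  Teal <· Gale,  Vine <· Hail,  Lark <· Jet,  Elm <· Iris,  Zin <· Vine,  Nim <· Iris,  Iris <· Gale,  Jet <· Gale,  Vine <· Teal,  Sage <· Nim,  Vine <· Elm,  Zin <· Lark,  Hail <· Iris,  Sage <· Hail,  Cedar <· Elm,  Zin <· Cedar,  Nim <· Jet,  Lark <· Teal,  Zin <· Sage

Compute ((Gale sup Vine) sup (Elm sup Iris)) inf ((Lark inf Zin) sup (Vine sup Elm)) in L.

Gale ∨ Vine = Gale
Elm ∨ Iris = Iris
Gale ∨ Iris = Gale
Lark ∧ Zin = Zin
Vine ∨ Elm = Elm
Zin ∨ Elm = Elm
Gale ∧ Elm = Elm

Elm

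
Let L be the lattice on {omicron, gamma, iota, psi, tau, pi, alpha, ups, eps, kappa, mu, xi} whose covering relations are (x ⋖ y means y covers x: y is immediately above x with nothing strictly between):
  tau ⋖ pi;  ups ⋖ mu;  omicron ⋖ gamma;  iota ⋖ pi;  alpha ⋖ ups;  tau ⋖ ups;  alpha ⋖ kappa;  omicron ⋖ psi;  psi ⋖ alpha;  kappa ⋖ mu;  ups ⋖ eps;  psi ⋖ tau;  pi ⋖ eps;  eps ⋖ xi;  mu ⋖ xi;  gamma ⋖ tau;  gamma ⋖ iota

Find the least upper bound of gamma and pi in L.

Common upper bounds of {gamma, pi}: eps, pi, xi.
The least among these is pi.

pi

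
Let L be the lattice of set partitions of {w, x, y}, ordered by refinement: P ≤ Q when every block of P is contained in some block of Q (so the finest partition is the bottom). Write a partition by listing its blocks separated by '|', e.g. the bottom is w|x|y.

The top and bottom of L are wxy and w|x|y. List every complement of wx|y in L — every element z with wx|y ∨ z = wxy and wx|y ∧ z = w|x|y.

wy|x, w|xy

Need z with wx|y ∨ z = wxy and wx|y ∧ z = w|x|y.
Checking each element gives: wy|x, w|xy.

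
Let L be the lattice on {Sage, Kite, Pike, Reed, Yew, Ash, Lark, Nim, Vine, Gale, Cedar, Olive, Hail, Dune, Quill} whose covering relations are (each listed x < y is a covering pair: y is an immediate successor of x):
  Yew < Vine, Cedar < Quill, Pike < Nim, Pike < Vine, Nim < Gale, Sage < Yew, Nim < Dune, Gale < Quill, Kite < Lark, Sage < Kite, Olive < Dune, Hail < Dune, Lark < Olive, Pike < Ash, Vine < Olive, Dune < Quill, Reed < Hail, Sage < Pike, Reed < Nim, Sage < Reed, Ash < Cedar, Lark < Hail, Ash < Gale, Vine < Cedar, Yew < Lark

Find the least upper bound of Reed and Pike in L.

Common upper bounds of {Reed, Pike}: Dune, Gale, Nim, Quill.
The least among these is Nim.

Nim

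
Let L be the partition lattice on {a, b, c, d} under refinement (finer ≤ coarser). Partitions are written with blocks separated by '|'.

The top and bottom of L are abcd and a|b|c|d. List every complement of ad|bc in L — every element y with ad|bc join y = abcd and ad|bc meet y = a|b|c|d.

ab|cd, ab|c|d, ac|bd, ac|b|d, a|bd|c, a|b|cd

Need y with ad|bc ∨ y = abcd and ad|bc ∧ y = a|b|c|d.
Checking each element gives: ab|cd, ab|c|d, ac|bd, ac|b|d, a|bd|c, a|b|cd.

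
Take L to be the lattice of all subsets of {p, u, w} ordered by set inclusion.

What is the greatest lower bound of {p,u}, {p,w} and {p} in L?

Under ⊆, meet is intersection: {p,u} ∩ {p,w} ∩ {p} = {p}.

{p}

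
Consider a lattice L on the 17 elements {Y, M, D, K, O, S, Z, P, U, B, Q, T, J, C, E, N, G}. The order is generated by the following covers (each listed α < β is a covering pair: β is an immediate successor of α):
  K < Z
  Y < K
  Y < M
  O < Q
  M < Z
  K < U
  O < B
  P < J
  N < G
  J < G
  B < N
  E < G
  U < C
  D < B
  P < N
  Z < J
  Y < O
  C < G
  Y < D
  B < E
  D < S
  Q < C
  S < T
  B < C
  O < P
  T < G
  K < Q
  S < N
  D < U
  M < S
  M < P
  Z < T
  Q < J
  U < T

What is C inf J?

Q

Common lower bounds of {C, J}: K, O, Q, Y.
The greatest among these is Q.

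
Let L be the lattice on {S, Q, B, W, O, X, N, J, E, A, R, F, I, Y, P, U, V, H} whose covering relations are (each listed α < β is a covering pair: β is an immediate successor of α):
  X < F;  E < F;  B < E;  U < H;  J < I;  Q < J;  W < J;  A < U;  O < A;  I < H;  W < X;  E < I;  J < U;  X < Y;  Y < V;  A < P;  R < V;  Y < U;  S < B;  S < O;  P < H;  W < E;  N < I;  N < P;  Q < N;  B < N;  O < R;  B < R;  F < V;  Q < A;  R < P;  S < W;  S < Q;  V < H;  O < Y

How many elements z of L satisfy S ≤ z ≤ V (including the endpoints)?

The interval [S, V] = {B, E, F, O, R, S, V, W, X, Y}, which has 10 elements.

10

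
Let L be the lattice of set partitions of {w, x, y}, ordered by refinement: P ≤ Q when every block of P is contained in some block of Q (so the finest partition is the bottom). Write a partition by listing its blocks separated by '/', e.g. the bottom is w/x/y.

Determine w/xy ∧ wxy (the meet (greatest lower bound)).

Common lower bounds of {w/xy, wxy}: w/x/y, w/xy.
The greatest among these is w/xy.

w/xy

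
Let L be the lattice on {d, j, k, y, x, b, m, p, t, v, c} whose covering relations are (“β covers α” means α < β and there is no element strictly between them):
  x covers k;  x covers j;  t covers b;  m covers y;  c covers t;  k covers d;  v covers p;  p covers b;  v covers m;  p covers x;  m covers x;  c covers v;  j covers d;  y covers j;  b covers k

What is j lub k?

Common upper bounds of {j, k}: c, m, p, v, x.
The least among these is x.

x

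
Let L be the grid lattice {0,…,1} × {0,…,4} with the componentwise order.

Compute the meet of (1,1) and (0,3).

(0,1)

In a product of chains, the meet is componentwise min, giving (0,1).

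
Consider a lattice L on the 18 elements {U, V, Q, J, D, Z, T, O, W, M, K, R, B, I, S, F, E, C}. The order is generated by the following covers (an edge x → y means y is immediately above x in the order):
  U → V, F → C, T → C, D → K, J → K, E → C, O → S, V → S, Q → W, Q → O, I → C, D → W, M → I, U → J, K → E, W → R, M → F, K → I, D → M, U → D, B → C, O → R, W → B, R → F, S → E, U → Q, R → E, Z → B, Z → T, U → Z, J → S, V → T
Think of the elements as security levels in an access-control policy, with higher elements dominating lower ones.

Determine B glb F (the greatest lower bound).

W

Common lower bounds of {B, F}: D, Q, U, W.
The greatest among these is W.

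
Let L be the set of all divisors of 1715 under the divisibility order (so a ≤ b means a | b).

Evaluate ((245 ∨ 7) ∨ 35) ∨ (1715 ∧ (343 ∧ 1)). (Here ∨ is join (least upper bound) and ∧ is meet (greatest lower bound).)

245 ∨ 7 = 245
245 ∨ 35 = 245
343 ∧ 1 = 1
1715 ∧ 1 = 1
245 ∨ 1 = 245

245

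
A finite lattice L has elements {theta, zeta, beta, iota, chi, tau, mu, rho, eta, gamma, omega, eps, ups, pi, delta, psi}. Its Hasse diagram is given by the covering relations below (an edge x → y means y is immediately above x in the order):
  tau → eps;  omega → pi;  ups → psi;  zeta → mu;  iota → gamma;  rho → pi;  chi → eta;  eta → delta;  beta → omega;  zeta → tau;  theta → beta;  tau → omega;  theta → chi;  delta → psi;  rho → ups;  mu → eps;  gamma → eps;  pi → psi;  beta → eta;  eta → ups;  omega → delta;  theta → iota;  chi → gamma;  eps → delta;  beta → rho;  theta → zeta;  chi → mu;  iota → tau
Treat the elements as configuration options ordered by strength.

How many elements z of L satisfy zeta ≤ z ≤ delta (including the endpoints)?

The interval [zeta, delta] = {delta, eps, mu, omega, tau, zeta}, which has 6 elements.

6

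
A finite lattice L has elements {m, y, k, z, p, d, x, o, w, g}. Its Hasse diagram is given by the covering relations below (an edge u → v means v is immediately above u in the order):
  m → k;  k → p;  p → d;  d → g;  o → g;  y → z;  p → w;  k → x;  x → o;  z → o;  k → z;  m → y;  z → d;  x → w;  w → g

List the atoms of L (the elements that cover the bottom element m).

k, y

The atoms are exactly the elements that cover m: k, y.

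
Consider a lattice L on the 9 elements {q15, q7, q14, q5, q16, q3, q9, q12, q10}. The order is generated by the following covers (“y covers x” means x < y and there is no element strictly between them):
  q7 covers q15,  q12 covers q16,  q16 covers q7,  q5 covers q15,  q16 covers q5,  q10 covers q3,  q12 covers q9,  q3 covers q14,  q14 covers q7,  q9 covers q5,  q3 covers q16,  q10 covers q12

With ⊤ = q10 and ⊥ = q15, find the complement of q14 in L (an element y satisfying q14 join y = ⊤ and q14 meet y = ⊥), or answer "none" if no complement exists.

q9

Need y with q14 ∨ y = q10 and q14 ∧ y = q15.
Checking each element gives: q9.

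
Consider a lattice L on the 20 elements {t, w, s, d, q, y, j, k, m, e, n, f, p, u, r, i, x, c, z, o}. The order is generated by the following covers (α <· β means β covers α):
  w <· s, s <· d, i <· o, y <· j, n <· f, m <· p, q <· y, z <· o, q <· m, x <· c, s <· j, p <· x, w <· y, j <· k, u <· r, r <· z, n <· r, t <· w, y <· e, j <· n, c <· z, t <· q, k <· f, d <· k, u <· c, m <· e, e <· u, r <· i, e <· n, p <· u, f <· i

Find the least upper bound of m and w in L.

e

Common upper bounds of {m, w}: c, e, f, i, n, o, r, u, z.
The least among these is e.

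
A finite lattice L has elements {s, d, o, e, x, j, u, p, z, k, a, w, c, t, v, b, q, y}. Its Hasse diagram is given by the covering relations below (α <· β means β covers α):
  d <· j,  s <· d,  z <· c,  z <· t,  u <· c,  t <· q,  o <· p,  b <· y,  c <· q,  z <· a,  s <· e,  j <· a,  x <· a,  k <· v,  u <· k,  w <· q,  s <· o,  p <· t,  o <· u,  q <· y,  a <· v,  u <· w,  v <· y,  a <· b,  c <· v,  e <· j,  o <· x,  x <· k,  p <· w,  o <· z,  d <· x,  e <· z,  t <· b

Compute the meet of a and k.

Common lower bounds of {a, k}: d, o, s, x.
The greatest among these is x.

x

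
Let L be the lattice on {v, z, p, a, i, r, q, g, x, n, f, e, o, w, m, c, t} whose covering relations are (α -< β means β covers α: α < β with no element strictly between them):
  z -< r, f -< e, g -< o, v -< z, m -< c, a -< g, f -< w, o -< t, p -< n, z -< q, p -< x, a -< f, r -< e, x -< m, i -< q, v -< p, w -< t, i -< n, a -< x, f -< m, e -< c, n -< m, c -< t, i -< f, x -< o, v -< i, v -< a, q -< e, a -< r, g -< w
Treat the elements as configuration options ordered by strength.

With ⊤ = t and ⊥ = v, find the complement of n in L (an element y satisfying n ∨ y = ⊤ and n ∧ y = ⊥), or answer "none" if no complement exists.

Need y with n ∨ y = t and n ∧ y = v.
Checking each element gives: g.

g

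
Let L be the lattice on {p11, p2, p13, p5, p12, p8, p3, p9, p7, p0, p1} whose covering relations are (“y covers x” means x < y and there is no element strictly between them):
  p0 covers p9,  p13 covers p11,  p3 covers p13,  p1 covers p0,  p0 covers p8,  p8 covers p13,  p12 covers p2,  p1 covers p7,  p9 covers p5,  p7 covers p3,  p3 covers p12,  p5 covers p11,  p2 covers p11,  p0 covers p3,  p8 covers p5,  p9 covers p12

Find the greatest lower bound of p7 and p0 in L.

p3

Common lower bounds of {p7, p0}: p11, p12, p13, p2, p3.
The greatest among these is p3.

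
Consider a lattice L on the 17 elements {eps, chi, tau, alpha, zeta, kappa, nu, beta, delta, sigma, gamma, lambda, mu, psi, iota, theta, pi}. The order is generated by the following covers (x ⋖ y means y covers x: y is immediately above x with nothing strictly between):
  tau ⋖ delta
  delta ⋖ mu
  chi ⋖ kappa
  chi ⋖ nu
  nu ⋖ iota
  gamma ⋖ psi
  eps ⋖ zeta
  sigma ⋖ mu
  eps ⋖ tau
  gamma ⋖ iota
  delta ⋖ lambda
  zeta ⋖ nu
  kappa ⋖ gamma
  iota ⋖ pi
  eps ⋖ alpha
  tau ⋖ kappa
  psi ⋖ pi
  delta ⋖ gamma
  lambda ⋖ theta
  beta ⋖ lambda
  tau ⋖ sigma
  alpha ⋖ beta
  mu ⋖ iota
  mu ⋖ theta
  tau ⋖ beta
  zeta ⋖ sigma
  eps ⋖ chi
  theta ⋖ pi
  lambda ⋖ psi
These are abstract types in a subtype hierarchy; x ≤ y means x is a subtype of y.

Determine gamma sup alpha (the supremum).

psi

Common upper bounds of {gamma, alpha}: pi, psi.
The least among these is psi.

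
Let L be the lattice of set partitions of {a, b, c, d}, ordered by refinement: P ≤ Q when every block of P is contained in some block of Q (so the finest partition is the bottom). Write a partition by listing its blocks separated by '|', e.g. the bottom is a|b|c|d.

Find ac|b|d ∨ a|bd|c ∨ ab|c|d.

abcd

Common upper bounds of {ac|b|d, a|bd|c, ab|c|d}: abcd.
The least among these is abcd.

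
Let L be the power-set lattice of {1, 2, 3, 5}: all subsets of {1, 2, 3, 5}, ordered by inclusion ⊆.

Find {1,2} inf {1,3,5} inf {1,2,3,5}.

Common lower bounds of {{1,2}, {1,3,5}, {1,2,3,5}}: {1}, ∅.
The greatest among these is {1}.

{1}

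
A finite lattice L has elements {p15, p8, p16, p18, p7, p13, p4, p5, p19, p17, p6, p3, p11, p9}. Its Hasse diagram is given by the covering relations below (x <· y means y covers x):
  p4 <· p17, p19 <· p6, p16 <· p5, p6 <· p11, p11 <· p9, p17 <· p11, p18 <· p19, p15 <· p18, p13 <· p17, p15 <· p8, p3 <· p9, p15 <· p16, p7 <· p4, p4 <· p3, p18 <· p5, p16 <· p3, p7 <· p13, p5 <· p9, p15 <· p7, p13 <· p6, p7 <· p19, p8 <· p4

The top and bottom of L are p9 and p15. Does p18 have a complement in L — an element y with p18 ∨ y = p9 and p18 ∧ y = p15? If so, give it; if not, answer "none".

Need y with p18 ∨ y = p9 and p18 ∧ y = p15.
Checking each element gives: p3.

p3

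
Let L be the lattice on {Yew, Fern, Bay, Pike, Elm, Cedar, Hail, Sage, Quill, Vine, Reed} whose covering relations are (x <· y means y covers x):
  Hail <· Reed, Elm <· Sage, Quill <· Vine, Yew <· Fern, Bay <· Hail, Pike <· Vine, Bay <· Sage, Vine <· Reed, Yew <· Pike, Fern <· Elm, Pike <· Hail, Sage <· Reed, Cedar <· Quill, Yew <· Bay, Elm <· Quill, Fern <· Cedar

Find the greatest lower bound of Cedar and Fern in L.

Common lower bounds of {Cedar, Fern}: Fern, Yew.
The greatest among these is Fern.

Fern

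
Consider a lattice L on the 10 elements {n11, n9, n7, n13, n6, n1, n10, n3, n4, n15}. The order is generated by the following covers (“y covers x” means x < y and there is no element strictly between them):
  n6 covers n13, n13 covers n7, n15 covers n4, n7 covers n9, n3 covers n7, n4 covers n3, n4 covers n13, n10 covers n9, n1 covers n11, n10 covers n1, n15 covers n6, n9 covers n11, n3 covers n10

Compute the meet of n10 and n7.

n9

Common lower bounds of {n10, n7}: n11, n9.
The greatest among these is n9.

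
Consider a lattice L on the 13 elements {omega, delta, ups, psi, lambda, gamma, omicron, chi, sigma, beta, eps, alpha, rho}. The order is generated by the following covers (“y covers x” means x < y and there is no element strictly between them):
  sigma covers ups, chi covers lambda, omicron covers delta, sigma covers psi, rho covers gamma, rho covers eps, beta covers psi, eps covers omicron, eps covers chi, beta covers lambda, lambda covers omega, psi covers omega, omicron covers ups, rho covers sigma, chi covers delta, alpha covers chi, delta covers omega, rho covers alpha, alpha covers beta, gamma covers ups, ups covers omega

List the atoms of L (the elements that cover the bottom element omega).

The atoms are exactly the elements that cover omega: delta, lambda, psi, ups.

delta, lambda, psi, ups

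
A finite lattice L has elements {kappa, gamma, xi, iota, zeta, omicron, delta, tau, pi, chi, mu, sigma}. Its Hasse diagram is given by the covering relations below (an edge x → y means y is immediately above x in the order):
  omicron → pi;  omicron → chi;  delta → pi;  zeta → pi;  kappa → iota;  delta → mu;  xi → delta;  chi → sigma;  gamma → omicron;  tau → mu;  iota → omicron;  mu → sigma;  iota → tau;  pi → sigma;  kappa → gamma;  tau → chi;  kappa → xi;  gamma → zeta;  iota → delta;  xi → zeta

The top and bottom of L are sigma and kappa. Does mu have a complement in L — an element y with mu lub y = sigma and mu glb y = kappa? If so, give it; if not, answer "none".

gamma

Need y with mu ∨ y = sigma and mu ∧ y = kappa.
Checking each element gives: gamma.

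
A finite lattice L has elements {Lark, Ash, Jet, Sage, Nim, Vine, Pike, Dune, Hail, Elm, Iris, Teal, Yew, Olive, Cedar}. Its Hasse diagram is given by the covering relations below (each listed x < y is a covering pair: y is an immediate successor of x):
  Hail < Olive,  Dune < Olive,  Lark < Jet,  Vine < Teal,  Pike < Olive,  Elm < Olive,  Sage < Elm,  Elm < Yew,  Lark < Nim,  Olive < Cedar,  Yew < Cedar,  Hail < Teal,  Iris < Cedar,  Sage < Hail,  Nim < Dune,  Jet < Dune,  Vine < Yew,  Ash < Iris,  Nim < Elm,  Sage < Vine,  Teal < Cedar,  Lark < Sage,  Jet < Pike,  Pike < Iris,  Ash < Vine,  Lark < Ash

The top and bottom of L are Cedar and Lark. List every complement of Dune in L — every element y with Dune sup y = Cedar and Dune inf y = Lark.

Need y with Dune ∨ y = Cedar and Dune ∧ y = Lark.
Checking each element gives: Ash, Teal, Vine.

Ash, Teal, Vine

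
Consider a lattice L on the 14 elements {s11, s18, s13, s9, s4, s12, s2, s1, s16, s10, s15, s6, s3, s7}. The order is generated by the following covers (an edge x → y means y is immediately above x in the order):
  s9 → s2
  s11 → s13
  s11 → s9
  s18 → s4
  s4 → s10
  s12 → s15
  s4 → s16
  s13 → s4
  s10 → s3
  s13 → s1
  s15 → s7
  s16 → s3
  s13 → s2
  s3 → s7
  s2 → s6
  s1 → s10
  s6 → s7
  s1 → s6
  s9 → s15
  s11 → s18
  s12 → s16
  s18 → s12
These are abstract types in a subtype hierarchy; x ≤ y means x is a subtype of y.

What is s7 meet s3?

Common lower bounds of {s7, s3}: s1, s10, s11, s12, s13, s16, s18, s3, s4.
The greatest among these is s3.

s3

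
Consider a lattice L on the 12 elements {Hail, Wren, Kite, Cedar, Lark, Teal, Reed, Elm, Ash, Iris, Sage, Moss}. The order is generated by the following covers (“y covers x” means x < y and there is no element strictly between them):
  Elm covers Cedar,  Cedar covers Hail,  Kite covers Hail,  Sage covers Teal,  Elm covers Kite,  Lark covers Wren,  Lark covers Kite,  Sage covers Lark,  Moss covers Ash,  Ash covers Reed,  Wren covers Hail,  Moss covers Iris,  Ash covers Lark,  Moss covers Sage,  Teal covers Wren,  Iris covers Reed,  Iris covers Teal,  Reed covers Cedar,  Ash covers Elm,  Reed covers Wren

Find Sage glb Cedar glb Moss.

Hail

Common lower bounds of {Sage, Cedar, Moss}: Hail.
The greatest among these is Hail.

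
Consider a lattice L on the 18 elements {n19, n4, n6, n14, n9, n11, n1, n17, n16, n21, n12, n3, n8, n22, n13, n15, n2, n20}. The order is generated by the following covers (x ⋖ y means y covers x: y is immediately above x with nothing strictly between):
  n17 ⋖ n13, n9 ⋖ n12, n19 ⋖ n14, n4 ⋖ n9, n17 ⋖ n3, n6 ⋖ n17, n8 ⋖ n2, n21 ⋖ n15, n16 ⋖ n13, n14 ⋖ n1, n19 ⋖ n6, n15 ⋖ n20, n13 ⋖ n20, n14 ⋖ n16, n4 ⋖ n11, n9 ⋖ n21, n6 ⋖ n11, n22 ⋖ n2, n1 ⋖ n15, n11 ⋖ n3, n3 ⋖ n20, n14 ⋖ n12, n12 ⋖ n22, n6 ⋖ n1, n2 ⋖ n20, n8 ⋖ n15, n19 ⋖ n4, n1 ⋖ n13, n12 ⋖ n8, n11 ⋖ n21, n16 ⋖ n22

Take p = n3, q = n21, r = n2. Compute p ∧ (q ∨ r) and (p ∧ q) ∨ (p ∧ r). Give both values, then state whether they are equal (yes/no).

q ∨ r = n20, so p ∧ (q ∨ r) = n3 ∧ n20 = n3.
p ∧ q = n11 and p ∧ r = n4, so (p ∧ q) ∨ (p ∧ r) = n11 ∨ n4 = n11.
Equal: no.

n3; n11; no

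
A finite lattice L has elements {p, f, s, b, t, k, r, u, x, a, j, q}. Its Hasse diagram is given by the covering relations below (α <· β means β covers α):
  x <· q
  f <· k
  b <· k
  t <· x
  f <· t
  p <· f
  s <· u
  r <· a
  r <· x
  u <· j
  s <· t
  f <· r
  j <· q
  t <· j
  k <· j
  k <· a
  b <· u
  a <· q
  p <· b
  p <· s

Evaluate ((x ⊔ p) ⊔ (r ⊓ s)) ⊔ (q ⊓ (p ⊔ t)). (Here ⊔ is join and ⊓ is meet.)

x

x ∨ p = x
r ∧ s = p
x ∨ p = x
p ∨ t = t
q ∧ t = t
x ∨ t = x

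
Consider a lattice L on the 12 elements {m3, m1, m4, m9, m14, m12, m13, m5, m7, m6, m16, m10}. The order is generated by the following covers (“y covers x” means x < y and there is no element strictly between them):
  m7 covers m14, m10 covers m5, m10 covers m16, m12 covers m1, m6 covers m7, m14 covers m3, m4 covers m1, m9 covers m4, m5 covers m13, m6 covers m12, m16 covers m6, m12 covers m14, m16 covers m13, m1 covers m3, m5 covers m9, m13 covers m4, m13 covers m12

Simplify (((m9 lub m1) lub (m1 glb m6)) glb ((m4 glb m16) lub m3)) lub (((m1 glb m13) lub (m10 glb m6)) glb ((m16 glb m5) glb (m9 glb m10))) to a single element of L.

m9 ∨ m1 = m9
m1 ∧ m6 = m1
m9 ∨ m1 = m9
m4 ∧ m16 = m4
m4 ∨ m3 = m4
m9 ∧ m4 = m4
m1 ∧ m13 = m1
m10 ∧ m6 = m6
m1 ∨ m6 = m6
m16 ∧ m5 = m13
m9 ∧ m10 = m9
m13 ∧ m9 = m4
m6 ∧ m4 = m1
m4 ∨ m1 = m4

m4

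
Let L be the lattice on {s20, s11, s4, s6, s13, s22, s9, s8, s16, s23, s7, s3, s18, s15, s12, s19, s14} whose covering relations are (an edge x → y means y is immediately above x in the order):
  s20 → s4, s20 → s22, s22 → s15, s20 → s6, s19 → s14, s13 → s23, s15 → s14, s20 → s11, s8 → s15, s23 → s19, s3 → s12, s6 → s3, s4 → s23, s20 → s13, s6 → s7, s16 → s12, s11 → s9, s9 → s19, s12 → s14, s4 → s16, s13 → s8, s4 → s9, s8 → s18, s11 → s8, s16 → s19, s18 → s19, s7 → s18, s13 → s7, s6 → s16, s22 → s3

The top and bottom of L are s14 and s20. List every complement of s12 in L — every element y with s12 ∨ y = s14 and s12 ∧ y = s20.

Need y with s12 ∨ y = s14 and s12 ∧ y = s20.
Checking each element gives: s11, s13, s8.

s11, s13, s8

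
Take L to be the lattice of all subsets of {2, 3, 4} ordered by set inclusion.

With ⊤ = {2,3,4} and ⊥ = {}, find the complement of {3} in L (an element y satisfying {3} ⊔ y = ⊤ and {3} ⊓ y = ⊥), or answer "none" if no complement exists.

Need y with {3} ∨ y = {2,3,4} and {3} ∧ y = {}.
Checking each element gives: {2,4}.

{2,4}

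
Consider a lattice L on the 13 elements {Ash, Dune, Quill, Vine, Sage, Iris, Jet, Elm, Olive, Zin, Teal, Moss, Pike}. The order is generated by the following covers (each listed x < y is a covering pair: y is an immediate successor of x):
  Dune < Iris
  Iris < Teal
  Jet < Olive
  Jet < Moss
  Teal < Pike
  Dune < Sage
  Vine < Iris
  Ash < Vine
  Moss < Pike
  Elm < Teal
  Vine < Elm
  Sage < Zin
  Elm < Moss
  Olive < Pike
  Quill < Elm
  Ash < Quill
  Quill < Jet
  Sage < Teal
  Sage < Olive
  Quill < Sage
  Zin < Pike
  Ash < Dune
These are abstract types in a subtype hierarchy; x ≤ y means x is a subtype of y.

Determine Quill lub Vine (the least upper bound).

Elm

Common upper bounds of {Quill, Vine}: Elm, Moss, Pike, Teal.
The least among these is Elm.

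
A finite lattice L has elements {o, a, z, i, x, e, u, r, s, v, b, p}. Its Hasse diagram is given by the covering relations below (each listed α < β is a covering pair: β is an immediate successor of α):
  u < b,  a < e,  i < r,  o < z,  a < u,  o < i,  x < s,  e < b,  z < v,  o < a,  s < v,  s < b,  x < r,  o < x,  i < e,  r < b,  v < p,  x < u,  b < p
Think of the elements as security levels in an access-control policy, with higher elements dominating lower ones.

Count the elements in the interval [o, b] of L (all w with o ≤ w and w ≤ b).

9

The interval [o, b] = {a, b, e, i, o, r, s, u, x}, which has 9 elements.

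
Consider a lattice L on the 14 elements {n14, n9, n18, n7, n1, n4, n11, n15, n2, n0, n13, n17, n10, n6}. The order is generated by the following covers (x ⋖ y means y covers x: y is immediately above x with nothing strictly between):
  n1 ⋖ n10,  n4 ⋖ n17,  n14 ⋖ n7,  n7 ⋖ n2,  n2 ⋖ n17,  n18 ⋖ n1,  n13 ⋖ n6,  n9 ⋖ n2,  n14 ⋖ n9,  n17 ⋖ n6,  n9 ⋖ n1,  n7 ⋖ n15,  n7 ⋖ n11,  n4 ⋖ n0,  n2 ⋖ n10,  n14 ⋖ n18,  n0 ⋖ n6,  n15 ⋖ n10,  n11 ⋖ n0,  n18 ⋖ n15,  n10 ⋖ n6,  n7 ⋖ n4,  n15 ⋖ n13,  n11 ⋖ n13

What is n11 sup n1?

Common upper bounds of {n11, n1}: n6.
The least among these is n6.

n6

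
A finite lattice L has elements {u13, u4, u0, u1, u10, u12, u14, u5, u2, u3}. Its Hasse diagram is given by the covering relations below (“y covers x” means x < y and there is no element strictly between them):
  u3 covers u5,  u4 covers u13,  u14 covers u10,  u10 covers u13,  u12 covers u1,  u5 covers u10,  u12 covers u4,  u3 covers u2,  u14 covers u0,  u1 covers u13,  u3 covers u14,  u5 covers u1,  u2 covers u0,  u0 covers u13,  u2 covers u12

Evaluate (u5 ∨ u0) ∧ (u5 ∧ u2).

u1

u5 ∨ u0 = u3
u5 ∧ u2 = u1
u3 ∧ u1 = u1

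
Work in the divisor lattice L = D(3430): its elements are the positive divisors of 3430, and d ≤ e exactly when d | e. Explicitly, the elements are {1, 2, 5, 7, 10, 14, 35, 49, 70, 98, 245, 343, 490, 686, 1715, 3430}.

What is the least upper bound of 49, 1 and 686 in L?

Common upper bounds of {49, 1, 686}: 3430, 686.
The least among these is 686.

686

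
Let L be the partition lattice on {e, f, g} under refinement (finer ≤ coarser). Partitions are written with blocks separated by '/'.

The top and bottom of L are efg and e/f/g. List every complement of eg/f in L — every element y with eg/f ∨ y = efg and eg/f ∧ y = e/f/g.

Need y with eg/f ∨ y = efg and eg/f ∧ y = e/f/g.
Checking each element gives: e/fg, ef/g.

e/fg, ef/g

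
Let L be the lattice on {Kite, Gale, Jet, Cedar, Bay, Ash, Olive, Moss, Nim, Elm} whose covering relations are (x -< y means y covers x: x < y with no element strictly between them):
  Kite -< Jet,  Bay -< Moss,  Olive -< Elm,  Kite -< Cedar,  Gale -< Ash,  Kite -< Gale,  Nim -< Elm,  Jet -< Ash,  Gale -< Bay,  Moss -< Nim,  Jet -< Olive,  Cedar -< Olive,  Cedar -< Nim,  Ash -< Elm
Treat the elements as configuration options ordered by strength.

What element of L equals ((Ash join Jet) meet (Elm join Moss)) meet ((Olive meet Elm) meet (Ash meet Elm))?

Jet

Ash ∨ Jet = Ash
Elm ∨ Moss = Elm
Ash ∧ Elm = Ash
Olive ∧ Elm = Olive
Ash ∧ Elm = Ash
Olive ∧ Ash = Jet
Ash ∧ Jet = Jet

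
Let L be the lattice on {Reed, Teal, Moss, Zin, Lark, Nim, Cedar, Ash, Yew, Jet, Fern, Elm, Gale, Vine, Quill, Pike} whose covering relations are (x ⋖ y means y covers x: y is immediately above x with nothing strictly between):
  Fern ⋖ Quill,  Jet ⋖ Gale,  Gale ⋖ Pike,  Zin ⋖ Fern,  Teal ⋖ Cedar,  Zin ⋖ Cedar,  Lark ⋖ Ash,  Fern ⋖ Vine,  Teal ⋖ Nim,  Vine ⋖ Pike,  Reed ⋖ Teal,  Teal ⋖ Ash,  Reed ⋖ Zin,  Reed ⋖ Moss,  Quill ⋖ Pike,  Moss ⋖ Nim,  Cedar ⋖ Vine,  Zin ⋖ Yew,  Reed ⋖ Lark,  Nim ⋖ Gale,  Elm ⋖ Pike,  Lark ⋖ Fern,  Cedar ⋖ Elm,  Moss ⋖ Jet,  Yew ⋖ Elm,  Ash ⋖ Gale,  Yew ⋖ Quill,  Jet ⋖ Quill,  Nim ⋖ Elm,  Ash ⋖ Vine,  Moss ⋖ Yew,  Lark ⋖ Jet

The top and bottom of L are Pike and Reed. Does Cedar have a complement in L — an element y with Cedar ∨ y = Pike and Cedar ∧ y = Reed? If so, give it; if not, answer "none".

Need y with Cedar ∨ y = Pike and Cedar ∧ y = Reed.
Checking each element gives: Jet.

Jet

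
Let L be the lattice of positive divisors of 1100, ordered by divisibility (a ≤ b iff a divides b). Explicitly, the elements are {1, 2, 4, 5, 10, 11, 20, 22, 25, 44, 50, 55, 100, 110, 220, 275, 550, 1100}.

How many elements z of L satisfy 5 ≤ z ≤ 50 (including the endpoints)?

The interval [5, 50] = {10, 25, 5, 50}, which has 4 elements.

4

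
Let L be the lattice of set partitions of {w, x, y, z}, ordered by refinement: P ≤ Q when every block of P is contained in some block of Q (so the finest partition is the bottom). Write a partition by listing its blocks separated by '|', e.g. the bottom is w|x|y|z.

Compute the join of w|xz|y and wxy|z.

Common upper bounds of {w|xz|y, wxy|z}: wxyz.
The least among these is wxyz.

wxyz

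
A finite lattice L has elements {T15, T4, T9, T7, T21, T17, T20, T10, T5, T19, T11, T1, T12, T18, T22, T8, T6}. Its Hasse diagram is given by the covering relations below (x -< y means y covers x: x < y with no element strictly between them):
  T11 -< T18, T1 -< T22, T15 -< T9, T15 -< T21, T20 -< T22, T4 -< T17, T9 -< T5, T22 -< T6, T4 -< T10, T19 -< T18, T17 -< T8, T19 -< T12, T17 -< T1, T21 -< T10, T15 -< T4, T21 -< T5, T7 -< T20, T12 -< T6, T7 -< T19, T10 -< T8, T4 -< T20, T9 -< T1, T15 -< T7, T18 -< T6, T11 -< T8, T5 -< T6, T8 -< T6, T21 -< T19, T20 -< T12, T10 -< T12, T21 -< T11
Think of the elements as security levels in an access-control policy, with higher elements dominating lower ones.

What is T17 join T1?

Common upper bounds of {T17, T1}: T1, T22, T6.
The least among these is T1.

T1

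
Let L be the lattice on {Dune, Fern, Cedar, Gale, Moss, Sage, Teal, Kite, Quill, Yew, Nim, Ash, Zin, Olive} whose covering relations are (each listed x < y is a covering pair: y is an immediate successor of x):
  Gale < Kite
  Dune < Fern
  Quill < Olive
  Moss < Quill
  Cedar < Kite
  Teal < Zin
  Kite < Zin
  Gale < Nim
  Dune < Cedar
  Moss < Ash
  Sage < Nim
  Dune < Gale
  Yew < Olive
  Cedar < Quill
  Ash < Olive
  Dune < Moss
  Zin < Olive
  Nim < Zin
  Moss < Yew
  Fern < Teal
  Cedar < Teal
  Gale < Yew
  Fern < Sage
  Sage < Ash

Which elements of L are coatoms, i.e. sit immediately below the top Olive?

Ash, Quill, Yew, Zin

The coatoms are exactly the elements covered by Olive: Ash, Quill, Yew, Zin.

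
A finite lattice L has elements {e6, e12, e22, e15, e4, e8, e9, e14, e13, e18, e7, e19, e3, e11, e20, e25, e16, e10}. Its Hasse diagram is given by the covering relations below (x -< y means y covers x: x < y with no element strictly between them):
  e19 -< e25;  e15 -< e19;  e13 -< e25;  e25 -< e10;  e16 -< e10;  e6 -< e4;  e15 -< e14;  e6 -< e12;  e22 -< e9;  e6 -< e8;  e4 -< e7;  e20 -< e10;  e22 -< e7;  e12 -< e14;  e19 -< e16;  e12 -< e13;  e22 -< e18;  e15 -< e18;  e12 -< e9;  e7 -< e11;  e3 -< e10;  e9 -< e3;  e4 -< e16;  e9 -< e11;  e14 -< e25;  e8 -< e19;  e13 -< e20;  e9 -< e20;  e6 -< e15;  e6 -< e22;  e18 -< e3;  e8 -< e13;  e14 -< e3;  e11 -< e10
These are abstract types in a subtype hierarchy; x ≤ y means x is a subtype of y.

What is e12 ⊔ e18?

Common upper bounds of {e12, e18}: e10, e3.
The least among these is e3.

e3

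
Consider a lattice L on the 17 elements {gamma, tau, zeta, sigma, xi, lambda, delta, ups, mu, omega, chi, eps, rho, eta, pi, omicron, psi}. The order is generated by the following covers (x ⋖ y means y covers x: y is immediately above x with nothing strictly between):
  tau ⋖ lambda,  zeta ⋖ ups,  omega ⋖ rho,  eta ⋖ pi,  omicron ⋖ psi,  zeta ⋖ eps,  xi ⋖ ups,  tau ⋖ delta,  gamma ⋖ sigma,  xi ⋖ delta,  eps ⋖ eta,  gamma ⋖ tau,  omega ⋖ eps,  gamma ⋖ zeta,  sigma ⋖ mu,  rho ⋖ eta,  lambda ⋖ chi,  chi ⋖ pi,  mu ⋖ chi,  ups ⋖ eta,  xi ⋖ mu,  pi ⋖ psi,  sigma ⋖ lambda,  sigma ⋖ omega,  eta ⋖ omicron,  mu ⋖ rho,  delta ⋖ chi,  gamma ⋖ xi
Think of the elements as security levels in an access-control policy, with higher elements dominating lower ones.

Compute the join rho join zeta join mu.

Common upper bounds of {rho, zeta, mu}: eta, omicron, pi, psi.
The least among these is eta.

eta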